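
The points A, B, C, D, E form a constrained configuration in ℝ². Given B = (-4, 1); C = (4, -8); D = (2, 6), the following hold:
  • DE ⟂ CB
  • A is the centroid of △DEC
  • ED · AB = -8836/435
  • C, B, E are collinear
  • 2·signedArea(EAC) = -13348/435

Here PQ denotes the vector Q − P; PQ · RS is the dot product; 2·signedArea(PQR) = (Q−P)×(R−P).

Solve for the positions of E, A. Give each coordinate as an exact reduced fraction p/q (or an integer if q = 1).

A = (314/435, -172/435)
E = (-556/145, 118/145)

1. E_x = -556/145  [C, B, E are collinear ∩ DE ⟂ CB]
2. E_y = 118/145  [C, B, E are collinear ∩ DE ⟂ CB]
   → E = (-556/145, 118/145)
3. A_x = 314/435  [A is the centroid of △DEC]
4. A_y = -172/435  [A is the centroid of △DEC]
   → A = (314/435, -172/435)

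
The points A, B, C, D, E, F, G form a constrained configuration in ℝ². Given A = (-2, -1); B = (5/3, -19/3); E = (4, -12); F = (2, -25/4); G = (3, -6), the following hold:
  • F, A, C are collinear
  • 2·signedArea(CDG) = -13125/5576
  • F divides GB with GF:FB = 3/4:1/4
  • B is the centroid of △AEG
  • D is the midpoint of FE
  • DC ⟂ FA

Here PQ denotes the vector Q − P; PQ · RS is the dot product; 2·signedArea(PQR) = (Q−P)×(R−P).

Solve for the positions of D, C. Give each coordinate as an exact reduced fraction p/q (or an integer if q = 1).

1. D_x = 3  [D is the midpoint of FE]
2. D_y = -73/8  [D is the midpoint of FE]
   → D = (3, -73/8)
3. C_x = 2616/697  [F, A, C are collinear ∩ DC ⟂ FA]
4. C_y = -47681/5576  [F, A, C are collinear ∩ DC ⟂ FA]
   → C = (2616/697, -47681/5576)

C = (2616/697, -47681/5576)
D = (3, -73/8)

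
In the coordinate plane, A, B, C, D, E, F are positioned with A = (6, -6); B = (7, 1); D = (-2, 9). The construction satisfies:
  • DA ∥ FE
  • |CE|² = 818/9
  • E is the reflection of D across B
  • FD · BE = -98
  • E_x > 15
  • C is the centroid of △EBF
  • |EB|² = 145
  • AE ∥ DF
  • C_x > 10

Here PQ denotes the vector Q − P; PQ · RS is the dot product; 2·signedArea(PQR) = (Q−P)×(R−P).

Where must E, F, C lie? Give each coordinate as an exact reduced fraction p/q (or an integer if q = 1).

C = (31/3, 2/3)
E = (16, -7)
F = (8, 8)

1. E_x = 16  [E is the reflection of D across B]
2. E_y = -7  [E is the reflection of D across B]
   → E = (16, -7)
3. F_x = 8  [DA ∥ FE ∩ AE ∥ DF]
4. F_y = 8  [DA ∥ FE ∩ AE ∥ DF]
   → F = (8, 8)
5. C_x = 31/3  [C is the centroid of △EBF]
6. C_y = 2/3  [C is the centroid of △EBF]
   → C = (31/3, 2/3)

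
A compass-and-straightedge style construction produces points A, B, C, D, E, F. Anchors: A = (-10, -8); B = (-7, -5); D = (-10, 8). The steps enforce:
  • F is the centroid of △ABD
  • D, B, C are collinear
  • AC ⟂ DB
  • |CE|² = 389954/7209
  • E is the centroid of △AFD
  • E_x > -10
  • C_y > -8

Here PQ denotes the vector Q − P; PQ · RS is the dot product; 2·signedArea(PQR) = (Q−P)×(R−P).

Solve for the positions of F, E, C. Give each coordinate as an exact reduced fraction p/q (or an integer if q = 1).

1. F_x = -9  [F is the centroid of △ABD]
2. F_y = -5/3  [F is the centroid of △ABD]
   → F = (-9, -5/3)
3. E_x = -29/3  [E is the centroid of △AFD]
4. E_y = -5/9  [E is the centroid of △AFD]
   → E = (-29/3, -5/9)
5. C_x = -578/89  [D, B, C are collinear ∩ AC ⟂ DB]
6. C_y = -640/89  [D, B, C are collinear ∩ AC ⟂ DB]
   → C = (-578/89, -640/89)

C = (-578/89, -640/89)
E = (-29/3, -5/9)
F = (-9, -5/3)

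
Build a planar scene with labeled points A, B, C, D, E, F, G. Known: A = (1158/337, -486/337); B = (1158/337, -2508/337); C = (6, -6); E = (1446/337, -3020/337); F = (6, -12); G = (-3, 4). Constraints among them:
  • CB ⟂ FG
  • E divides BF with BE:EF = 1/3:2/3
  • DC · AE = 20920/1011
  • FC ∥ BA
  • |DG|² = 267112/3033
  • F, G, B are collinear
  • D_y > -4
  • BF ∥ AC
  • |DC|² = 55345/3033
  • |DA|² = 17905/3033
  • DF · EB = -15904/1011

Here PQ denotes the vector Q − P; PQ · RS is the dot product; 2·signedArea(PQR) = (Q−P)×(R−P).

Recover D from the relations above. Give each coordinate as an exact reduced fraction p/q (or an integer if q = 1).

1. D_x = 819/337  [DC · AE = 20920/1011 ∩ DF · EB = -15904/1011]
2. D_y = -3694/1011  [DC · AE = 20920/1011 ∩ DF · EB = -15904/1011]
   → D = (819/337, -3694/1011)

D = (819/337, -3694/1011)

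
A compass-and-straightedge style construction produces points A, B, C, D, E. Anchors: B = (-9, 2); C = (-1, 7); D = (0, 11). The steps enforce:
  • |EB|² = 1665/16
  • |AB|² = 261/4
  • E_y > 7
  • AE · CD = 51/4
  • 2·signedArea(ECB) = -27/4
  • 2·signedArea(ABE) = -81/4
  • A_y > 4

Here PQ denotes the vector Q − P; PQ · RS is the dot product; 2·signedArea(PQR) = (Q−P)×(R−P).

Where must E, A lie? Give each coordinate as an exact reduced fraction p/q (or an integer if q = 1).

A = (-3/2, 5)
E = (-3/4, 8)

1. E_x = -3/4  [line 5·x + -8·y + 271/4 = 0 ∩ |EB|² = 1665/16]
2. E_y = 8  [line 5·x + -8·y + 271/4 = 0 ∩ |EB|² = 1665/16]
   → E = (-3/4, 8)
3. A_x = -3/2  [2·signedArea(ABE) = -81/4 ∩ AE · CD = 51/4]
4. A_y = 5  [2·signedArea(ABE) = -81/4 ∩ AE · CD = 51/4]
   → A = (-3/2, 5)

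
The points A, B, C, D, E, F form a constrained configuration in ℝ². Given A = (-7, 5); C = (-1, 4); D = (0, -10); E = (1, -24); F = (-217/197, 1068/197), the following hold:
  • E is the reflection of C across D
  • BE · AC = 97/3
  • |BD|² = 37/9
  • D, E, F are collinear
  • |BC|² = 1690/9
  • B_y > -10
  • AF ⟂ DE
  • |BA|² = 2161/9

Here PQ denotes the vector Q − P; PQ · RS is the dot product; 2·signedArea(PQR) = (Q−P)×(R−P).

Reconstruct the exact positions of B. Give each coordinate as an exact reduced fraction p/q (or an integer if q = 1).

B = (-2, -29/3)

1. B_x = -2  [line -6·x + 1·y + -7/3 = 0 ∩ |BD|² = 37/9]
2. B_y = -29/3  [line -6·x + 1·y + -7/3 = 0 ∩ |BD|² = 37/9]
   → B = (-2, -29/3)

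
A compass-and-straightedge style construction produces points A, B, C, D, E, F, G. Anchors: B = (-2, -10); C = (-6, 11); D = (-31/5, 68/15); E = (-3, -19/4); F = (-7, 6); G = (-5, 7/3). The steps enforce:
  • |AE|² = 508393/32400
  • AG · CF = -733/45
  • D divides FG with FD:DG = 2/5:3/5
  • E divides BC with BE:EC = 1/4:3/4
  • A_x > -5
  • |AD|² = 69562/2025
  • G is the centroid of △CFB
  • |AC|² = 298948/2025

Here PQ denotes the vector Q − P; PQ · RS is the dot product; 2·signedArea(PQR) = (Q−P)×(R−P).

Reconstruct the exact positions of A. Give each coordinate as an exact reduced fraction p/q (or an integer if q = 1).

A = (-22/5, -47/45)

1. A_x = -22/5  [line 1·x + 5·y + 433/45 = 0 ∩ |AD|² = 69562/2025]
2. A_y = -47/45  [line 1·x + 5·y + 433/45 = 0 ∩ |AD|² = 69562/2025]
   → A = (-22/5, -47/45)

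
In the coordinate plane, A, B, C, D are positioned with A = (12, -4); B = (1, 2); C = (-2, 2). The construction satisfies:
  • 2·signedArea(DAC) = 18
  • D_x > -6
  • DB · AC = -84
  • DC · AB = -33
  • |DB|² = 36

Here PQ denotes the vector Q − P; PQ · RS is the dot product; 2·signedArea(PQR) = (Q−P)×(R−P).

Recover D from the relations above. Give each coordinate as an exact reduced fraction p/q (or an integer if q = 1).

1. D_x = -5  [2·signedArea(DAC) = 18 ∩ DB · AC = -84]
2. D_y = 2  [2·signedArea(DAC) = 18 ∩ DB · AC = -84]
   → D = (-5, 2)

D = (-5, 2)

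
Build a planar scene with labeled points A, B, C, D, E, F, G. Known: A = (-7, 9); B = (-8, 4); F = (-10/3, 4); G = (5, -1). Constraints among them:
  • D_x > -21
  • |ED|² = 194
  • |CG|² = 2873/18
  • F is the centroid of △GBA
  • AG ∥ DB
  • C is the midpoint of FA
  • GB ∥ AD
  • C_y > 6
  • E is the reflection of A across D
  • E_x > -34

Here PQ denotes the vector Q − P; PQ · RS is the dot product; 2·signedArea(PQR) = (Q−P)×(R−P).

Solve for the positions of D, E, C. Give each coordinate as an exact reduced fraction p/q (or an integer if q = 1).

C = (-31/6, 13/2)
D = (-20, 14)
E = (-33, 19)

1. D_x = -20  [AG ∥ DB ∩ GB ∥ AD]
2. D_y = 14  [AG ∥ DB ∩ GB ∥ AD]
   → D = (-20, 14)
3. E_x = -33  [E is the reflection of A across D]
4. E_y = 19  [E is the reflection of A across D]
   → E = (-33, 19)
5. C_x = -31/6  [C is the midpoint of FA]
6. C_y = 13/2  [C is the midpoint of FA]
   → C = (-31/6, 13/2)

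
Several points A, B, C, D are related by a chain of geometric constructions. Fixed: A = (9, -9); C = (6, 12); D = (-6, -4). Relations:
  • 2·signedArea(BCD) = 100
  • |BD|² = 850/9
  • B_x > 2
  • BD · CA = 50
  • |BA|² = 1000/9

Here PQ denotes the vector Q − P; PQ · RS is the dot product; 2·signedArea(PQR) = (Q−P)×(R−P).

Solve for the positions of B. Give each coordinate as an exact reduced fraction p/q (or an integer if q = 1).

1. B_x = 3  [2·signedArea(BCD) = 100 ∩ BD · CA = 50]
2. B_y = -1/3  [2·signedArea(BCD) = 100 ∩ BD · CA = 50]
   → B = (3, -1/3)

B = (3, -1/3)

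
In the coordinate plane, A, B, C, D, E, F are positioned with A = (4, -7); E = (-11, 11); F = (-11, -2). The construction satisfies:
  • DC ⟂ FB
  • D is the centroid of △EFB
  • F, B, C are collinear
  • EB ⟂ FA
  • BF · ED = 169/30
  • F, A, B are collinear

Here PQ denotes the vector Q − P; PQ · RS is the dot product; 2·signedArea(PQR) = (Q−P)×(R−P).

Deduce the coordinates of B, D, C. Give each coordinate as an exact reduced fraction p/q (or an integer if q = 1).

1. B_x = -149/10  [F, A, B are collinear ∩ EB ⟂ FA]
2. B_y = -7/10  [F, A, B are collinear ∩ EB ⟂ FA]
   → B = (-149/10, -7/10)
3. D_x = -123/10  [D is the centroid of △EFB]
4. D_y = 83/30  [D is the centroid of △EFB]
   → D = (-123/10, 83/30)
5. C_x = -68/5  [F, B, C are collinear ∩ DC ⟂ FB]
6. C_y = -17/15  [F, B, C are collinear ∩ DC ⟂ FB]
   → C = (-68/5, -17/15)

B = (-149/10, -7/10)
C = (-68/5, -17/15)
D = (-123/10, 83/30)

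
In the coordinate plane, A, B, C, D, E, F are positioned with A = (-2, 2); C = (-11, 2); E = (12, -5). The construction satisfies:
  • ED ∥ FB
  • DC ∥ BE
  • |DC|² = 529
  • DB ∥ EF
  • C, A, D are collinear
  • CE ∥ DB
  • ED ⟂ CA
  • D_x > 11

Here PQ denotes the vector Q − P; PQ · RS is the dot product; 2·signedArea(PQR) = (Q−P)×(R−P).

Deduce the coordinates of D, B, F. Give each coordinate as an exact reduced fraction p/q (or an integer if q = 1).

1. D_x = 12  [C, A, D are collinear ∩ ED ⟂ CA]
2. D_y = 2  [C, A, D are collinear ∩ ED ⟂ CA]
   → D = (12, 2)
3. B_x = 35  [DC ∥ BE ∩ CE ∥ DB]
4. B_y = -5  [DC ∥ BE ∩ CE ∥ DB]
   → B = (35, -5)
5. F_x = 35  [ED ∥ FB ∩ DB ∥ EF]
6. F_y = -12  [ED ∥ FB ∩ DB ∥ EF]
   → F = (35, -12)

B = (35, -5)
D = (12, 2)
F = (35, -12)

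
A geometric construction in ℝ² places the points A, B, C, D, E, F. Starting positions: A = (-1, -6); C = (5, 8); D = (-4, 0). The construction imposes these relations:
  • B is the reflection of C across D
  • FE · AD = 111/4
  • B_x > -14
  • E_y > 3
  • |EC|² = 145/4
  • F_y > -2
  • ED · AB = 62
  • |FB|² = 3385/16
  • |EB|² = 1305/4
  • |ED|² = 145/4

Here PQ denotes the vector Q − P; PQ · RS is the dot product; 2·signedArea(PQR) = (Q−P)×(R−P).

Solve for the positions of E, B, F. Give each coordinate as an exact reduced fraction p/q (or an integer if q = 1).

B = (-13, -8)
E = (1/2, 4)
F = (-1/4, -1)

1. B_x = -13  [B is the reflection of C across D]
2. B_y = -8  [B is the reflection of C across D]
   → B = (-13, -8)
3. E_x = 1/2  [line 12·x + 2·y + -14 = 0 ∩ |EB|² = 1305/4]
4. E_y = 4  [line 12·x + 2·y + -14 = 0 ∩ |EB|² = 1305/4]
   → E = (1/2, 4)
5. F_x = -1/4  [line 3·x + -6·y + -21/4 = 0 ∩ |FB|² = 3385/16]
6. F_y = -1  [line 3·x + -6·y + -21/4 = 0 ∩ |FB|² = 3385/16]
   → F = (-1/4, -1)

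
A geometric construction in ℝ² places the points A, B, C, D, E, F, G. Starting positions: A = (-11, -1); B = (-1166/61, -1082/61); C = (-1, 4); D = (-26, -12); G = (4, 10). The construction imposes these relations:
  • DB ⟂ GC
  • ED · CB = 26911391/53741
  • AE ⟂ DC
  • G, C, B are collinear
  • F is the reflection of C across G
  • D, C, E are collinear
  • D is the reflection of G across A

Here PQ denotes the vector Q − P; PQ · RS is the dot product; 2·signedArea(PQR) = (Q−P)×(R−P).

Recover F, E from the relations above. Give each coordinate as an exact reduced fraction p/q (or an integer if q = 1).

E = (-9131/881, -1756/881)
F = (9, 16)

1. F_x = 9  [F is the reflection of C across G]
2. F_y = 16  [F is the reflection of C across G]
   → F = (9, 16)
3. E_x = -9131/881  [D, C, E are collinear ∩ AE ⟂ DC]
4. E_y = -1756/881  [D, C, E are collinear ∩ AE ⟂ DC]
   → E = (-9131/881, -1756/881)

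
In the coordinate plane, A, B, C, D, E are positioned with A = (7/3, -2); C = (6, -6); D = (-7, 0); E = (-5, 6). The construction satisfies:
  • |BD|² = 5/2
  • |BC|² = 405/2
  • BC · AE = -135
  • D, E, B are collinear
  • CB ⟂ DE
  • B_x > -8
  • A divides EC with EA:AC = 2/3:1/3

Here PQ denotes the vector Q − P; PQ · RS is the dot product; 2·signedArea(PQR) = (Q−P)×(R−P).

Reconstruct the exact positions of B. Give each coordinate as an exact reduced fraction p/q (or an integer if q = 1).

1. B_x = -15/2  [D, E, B are collinear ∩ CB ⟂ DE]
2. B_y = -3/2  [D, E, B are collinear ∩ CB ⟂ DE]
   → B = (-15/2, -3/2)

B = (-15/2, -3/2)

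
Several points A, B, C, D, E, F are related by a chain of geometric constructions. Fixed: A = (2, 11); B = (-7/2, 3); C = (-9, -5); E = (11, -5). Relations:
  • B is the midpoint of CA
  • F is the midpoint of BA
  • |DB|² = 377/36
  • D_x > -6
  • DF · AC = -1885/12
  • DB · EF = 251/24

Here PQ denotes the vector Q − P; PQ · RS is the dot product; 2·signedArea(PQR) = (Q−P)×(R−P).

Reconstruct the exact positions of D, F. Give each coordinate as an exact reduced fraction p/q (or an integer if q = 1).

D = (-16/3, 1/3)
F = (-3/4, 7)

1. F_x = -3/4  [F is the midpoint of BA]
2. F_y = 7  [F is the midpoint of BA]
   → F = (-3/4, 7)
3. D_x = -16/3  [DF · AC = -1885/12 ∩ DB · EF = 251/24]
4. D_y = 1/3  [DF · AC = -1885/12 ∩ DB · EF = 251/24]
   → D = (-16/3, 1/3)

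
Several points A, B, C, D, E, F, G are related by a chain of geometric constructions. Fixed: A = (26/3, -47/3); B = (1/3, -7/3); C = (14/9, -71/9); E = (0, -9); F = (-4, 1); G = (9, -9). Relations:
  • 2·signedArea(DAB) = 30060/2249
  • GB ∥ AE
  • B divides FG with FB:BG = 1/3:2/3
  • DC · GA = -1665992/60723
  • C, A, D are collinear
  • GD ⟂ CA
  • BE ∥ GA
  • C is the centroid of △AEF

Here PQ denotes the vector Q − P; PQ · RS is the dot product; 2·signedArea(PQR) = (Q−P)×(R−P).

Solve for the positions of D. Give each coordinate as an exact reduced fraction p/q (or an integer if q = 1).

1. D_x = 12366/2249  [C, A, D are collinear ∩ GD ⟂ CA]
2. D_y = -27441/2249  [C, A, D are collinear ∩ GD ⟂ CA]
   → D = (12366/2249, -27441/2249)

D = (12366/2249, -27441/2249)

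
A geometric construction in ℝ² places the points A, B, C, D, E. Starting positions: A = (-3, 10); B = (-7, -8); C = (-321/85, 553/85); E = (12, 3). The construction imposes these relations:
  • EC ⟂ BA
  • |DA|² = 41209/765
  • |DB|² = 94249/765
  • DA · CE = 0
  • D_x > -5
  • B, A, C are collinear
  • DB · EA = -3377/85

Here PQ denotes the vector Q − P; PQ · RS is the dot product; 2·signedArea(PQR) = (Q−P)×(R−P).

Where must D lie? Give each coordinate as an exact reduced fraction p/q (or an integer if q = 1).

D = (-1171/255, 241/85)

1. D_x = -1171/255  [DA · CE = 0 ∩ DB · EA = -3377/85]
2. D_y = 241/85  [DA · CE = 0 ∩ DB · EA = -3377/85]
   → D = (-1171/255, 241/85)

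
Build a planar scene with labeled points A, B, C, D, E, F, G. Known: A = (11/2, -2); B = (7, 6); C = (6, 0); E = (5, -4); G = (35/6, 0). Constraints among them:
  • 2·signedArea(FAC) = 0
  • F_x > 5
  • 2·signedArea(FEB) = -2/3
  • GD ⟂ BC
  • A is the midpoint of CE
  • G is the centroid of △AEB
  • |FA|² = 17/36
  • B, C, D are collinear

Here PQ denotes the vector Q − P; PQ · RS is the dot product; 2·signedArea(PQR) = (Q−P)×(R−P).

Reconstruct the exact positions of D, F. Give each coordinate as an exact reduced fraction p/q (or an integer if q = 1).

D = (1331/222, -1/37)
F = (16/3, -8/3)

1. D_x = 1331/222  [B, C, D are collinear ∩ GD ⟂ BC]
2. D_y = -1/37  [B, C, D are collinear ∩ GD ⟂ BC]
   → D = (1331/222, -1/37)
3. F_x = 16/3  [2·signedArea(FAC) = 0 ∩ 2·signedArea(FEB) = -2/3]
4. F_y = -8/3  [2·signedArea(FAC) = 0 ∩ 2·signedArea(FEB) = -2/3]
   → F = (16/3, -8/3)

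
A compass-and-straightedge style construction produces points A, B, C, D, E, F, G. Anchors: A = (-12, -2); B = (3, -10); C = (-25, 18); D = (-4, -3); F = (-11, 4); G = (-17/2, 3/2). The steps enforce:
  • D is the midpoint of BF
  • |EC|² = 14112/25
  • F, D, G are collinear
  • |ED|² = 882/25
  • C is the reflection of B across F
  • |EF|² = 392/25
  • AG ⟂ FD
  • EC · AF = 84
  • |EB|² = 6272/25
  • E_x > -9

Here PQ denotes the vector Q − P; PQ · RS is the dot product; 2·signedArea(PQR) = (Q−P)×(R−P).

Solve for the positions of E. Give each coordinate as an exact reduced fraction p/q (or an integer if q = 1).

E = (-41/5, 6/5)

1. E_x = -41/5  [line -1·x + -6·y + -1 = 0 ∩ |EC|² = 14112/25]
2. E_y = 6/5  [line -1·x + -6·y + -1 = 0 ∩ |EC|² = 14112/25]
   → E = (-41/5, 6/5)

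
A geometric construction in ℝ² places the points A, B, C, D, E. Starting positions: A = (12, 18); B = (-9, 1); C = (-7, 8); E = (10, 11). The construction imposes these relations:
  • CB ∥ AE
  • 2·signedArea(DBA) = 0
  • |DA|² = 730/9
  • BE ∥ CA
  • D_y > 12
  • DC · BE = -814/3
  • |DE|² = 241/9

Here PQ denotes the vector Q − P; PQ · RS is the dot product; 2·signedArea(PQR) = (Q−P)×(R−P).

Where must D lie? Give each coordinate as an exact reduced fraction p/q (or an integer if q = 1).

1. D_x = 5  [2·signedArea(DBA) = 0 ∩ DC · BE = -814/3]
2. D_y = 37/3  [2·signedArea(DBA) = 0 ∩ DC · BE = -814/3]
   → D = (5, 37/3)

D = (5, 37/3)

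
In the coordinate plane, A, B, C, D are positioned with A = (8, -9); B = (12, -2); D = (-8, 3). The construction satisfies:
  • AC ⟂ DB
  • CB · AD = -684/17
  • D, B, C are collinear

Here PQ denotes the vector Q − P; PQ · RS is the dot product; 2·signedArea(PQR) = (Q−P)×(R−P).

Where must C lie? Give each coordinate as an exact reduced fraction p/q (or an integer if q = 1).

C = (168/17, -25/17)

1. C_x = 168/17  [D, B, C are collinear ∩ AC ⟂ DB]
2. C_y = -25/17  [D, B, C are collinear ∩ AC ⟂ DB]
   → C = (168/17, -25/17)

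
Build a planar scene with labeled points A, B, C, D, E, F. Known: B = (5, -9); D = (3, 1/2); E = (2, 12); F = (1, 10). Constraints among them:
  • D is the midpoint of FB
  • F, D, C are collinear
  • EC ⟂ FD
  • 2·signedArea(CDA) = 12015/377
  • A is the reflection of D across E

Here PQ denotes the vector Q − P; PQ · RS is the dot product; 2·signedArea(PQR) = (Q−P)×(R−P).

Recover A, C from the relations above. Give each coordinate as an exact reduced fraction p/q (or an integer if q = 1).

1. A_x = 1  [A is the reflection of D across E]
2. A_y = 47/2  [A is the reflection of D across E]
   → A = (1, 47/2)
3. C_x = 241/377  [F, D, C are collinear ∩ EC ⟂ FD]
4. C_y = 4416/377  [F, D, C are collinear ∩ EC ⟂ FD]
   → C = (241/377, 4416/377)

A = (1, 47/2)
C = (241/377, 4416/377)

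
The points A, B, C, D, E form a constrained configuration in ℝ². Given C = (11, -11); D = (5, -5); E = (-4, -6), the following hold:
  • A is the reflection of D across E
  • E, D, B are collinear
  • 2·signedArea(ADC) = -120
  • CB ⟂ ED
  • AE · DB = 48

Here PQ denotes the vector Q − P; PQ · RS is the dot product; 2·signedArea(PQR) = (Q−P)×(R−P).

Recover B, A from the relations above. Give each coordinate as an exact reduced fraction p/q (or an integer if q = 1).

A = (-13, -7)
B = (421/41, -181/41)

1. B_x = 421/41  [E, D, B are collinear ∩ CB ⟂ ED]
2. B_y = -181/41  [E, D, B are collinear ∩ CB ⟂ ED]
   → B = (421/41, -181/41)
3. A_x = -13  [A is the reflection of D across E]
4. A_y = -7  [A is the reflection of D across E]
   → A = (-13, -7)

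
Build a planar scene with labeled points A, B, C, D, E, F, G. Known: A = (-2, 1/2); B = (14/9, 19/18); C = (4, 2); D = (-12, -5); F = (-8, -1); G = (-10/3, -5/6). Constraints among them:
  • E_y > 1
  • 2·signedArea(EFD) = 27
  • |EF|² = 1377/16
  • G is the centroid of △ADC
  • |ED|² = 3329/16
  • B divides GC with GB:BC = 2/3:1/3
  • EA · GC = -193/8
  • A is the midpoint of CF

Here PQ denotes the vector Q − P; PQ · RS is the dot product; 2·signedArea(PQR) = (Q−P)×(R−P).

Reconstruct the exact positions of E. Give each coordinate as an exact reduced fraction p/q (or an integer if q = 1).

E = (1, 5/4)

1. E_x = 1  [EA · GC = -193/8 ∩ 2·signedArea(EFD) = 27]
2. E_y = 5/4  [EA · GC = -193/8 ∩ 2·signedArea(EFD) = 27]
   → E = (1, 5/4)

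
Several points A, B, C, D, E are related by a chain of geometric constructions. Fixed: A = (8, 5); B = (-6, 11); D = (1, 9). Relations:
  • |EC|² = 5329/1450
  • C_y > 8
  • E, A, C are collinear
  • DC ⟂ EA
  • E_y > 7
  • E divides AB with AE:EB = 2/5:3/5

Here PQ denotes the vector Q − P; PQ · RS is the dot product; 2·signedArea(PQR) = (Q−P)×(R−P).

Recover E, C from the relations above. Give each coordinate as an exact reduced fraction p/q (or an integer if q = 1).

1. E_x = 12/5  [E divides AB with AE:EB = 2/5:3/5]
2. E_y = 37/5  [E divides AB with AE:EB = 2/5:3/5]
   → E = (12/5, 37/5)
3. C_x = 37/58  [E, A, C are collinear ∩ DC ⟂ EA]
4. C_y = 473/58  [E, A, C are collinear ∩ DC ⟂ EA]
   → C = (37/58, 473/58)

C = (37/58, 473/58)
E = (12/5, 37/5)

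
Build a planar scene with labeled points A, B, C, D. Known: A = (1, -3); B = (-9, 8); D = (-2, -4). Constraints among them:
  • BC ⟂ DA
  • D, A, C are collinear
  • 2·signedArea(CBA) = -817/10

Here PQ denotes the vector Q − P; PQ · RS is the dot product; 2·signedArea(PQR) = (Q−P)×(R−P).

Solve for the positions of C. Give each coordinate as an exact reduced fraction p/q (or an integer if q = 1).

1. C_x = -47/10  [D, A, C are collinear ∩ BC ⟂ DA]
2. C_y = -49/10  [D, A, C are collinear ∩ BC ⟂ DA]
   → C = (-47/10, -49/10)

C = (-47/10, -49/10)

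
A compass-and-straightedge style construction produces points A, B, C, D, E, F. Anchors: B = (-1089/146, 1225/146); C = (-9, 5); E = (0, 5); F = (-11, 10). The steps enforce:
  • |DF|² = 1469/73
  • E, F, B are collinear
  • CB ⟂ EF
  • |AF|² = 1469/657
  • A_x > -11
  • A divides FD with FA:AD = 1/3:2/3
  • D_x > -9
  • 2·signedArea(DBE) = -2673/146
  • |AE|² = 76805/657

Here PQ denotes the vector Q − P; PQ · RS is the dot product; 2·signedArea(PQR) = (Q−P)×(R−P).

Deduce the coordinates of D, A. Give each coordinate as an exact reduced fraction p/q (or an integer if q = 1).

1. D_x = -612/73  [line 495/146·x + 1089/146·y + -1386/73 = 0 ∩ |DF|² = 1469/73]
2. D_y = 464/73  [line 495/146·x + 1089/146·y + -1386/73 = 0 ∩ |DF|² = 1469/73]
   → D = (-612/73, 464/73)
3. A_x = -2218/219  [A divides FD with FA:AD = 1/3:2/3]
4. A_y = 1924/219  [A divides FD with FA:AD = 1/3:2/3]
   → A = (-2218/219, 1924/219)

A = (-2218/219, 1924/219)
D = (-612/73, 464/73)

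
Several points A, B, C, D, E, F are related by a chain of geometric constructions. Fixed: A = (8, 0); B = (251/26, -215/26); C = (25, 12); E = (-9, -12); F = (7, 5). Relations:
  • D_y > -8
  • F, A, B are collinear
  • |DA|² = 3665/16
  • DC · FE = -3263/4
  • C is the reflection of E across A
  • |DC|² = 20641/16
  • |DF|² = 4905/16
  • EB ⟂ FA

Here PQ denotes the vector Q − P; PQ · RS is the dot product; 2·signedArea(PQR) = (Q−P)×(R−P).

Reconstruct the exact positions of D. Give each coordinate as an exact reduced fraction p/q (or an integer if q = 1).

D = (-5, -31/4)

1. D_x = -5  [line 16·x + 17·y + 847/4 = 0 ∩ |DA|² = 3665/16]
2. D_y = -31/4  [line 16·x + 17·y + 847/4 = 0 ∩ |DA|² = 3665/16]
   → D = (-5, -31/4)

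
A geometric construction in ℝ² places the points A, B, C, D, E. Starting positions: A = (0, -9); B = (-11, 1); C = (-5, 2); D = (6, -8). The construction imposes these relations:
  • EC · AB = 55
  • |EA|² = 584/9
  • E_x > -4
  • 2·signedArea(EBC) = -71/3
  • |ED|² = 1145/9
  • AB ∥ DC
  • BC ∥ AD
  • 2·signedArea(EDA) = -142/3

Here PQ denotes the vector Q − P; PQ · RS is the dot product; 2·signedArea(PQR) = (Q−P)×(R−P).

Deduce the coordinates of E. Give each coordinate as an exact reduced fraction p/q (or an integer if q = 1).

1. E_x = -10/3  [2·signedArea(EBC) = -71/3 ∩ EC · AB = 55]
2. E_y = -5/3  [2·signedArea(EBC) = -71/3 ∩ EC · AB = 55]
   → E = (-10/3, -5/3)

E = (-10/3, -5/3)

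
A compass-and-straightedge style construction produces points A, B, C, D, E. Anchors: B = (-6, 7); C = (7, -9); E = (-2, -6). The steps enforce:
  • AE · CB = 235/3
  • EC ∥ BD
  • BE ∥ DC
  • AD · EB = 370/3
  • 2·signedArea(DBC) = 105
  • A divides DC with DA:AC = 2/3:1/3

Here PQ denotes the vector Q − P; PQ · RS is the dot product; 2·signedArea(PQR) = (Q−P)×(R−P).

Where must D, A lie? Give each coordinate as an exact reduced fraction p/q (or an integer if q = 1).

1. D_x = 3  [BE ∥ DC ∩ EC ∥ BD]
2. D_y = 4  [BE ∥ DC ∩ EC ∥ BD]
   → D = (3, 4)
3. A_x = 17/3  [A divides DC with DA:AC = 2/3:1/3]
4. A_y = -14/3  [A divides DC with DA:AC = 2/3:1/3]
   → A = (17/3, -14/3)

A = (17/3, -14/3)
D = (3, 4)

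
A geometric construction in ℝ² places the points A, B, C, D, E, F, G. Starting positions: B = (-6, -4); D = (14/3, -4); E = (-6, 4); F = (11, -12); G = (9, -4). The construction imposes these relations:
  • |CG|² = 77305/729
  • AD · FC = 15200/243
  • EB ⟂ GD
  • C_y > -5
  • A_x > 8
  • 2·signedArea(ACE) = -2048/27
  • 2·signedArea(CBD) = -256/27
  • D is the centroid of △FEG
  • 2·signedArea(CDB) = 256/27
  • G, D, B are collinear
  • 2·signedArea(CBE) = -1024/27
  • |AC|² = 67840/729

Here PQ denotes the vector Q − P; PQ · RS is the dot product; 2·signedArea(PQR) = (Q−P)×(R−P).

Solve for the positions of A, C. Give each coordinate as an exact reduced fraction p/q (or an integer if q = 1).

A = (74/9, -20/3)
C = (-34/27, -44/9)

1. C_x = -34/27  [2·signedArea(CDB) = 256/27 ∩ 2·signedArea(CBE) = -1024/27]
2. C_y = -44/9  [2·signedArea(CDB) = 256/27 ∩ 2·signedArea(CBE) = -1024/27]
   → C = (-34/27, -44/9)
3. A_x = 74/9  [AD · FC = 15200/243 ∩ 2·signedArea(ACE) = -2048/27]
4. A_y = -20/3  [AD · FC = 15200/243 ∩ 2·signedArea(ACE) = -2048/27]
   → A = (74/9, -20/3)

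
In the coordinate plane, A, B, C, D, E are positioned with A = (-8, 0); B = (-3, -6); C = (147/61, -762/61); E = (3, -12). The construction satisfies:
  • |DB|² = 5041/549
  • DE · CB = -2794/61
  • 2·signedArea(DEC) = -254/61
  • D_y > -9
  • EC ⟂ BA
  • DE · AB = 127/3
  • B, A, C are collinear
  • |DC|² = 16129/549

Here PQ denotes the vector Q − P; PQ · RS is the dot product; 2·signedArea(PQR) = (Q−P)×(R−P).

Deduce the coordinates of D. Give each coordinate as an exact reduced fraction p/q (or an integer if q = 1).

D = (-194/183, -508/61)

1. D_x = -194/183  [line 30/61·x + -36/61·y + -268/61 = 0 ∩ |DC|² = 16129/549]
2. D_y = -508/61  [line 30/61·x + -36/61·y + -268/61 = 0 ∩ |DC|² = 16129/549]
   → D = (-194/183, -508/61)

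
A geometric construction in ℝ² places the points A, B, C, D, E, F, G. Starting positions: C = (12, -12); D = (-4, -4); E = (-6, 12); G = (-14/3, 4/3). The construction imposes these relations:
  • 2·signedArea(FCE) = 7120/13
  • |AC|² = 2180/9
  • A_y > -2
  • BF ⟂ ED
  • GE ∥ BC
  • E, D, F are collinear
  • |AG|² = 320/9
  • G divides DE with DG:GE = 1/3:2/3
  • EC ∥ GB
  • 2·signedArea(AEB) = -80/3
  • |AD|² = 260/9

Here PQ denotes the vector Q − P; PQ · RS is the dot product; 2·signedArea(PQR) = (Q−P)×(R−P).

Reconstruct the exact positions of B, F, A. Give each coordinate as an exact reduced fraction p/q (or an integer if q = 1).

A = (2/3, -4/3)
B = (40/3, -68/3)
F = (-56/39, -956/39)

1. B_x = 40/3  [GE ∥ BC ∩ EC ∥ GB]
2. B_y = -68/3  [GE ∥ BC ∩ EC ∥ GB]
   → B = (40/3, -68/3)
3. F_x = -56/39  [E, D, F are collinear ∩ BF ⟂ ED]
4. F_y = -956/39  [E, D, F are collinear ∩ BF ⟂ ED]
   → F = (-56/39, -956/39)
5. A_x = 2/3  [line 104/3·x + 58/3·y + 8/3 = 0 ∩ |AC|² = 2180/9]
6. A_y = -4/3  [line 104/3·x + 58/3·y + 8/3 = 0 ∩ |AC|² = 2180/9]
   → A = (2/3, -4/3)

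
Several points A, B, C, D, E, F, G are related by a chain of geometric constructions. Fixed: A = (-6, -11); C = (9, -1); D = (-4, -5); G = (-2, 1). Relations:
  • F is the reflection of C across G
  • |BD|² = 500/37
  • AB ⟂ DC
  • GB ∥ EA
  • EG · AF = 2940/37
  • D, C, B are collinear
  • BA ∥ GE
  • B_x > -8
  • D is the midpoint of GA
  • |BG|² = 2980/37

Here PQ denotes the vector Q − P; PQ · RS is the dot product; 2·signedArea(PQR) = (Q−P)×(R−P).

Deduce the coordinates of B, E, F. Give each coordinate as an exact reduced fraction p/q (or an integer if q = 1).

B = (-278/37, -225/37)
E = (-18/37, -145/37)
F = (-13, 3)

1. B_x = -278/37  [D, C, B are collinear ∩ AB ⟂ DC]
2. B_y = -225/37  [D, C, B are collinear ∩ AB ⟂ DC]
   → B = (-278/37, -225/37)
3. E_x = -18/37  [GB ∥ EA ∩ BA ∥ GE]
4. E_y = -145/37  [GB ∥ EA ∩ BA ∥ GE]
   → E = (-18/37, -145/37)
5. F_x = -13  [F is the reflection of C across G]
6. F_y = 3  [F is the reflection of C across G]
   → F = (-13, 3)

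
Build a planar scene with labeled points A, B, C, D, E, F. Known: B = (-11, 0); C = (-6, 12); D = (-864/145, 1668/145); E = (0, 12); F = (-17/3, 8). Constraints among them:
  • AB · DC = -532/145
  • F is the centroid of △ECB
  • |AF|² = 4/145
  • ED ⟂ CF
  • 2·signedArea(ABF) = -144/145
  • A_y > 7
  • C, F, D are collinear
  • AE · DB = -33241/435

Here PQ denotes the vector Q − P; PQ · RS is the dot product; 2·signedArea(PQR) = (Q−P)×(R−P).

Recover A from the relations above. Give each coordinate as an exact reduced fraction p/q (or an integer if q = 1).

A = (-2459/435, 1136/145)

1. A_x = -2459/435  [2·signedArea(ABF) = -144/145 ∩ AB · DC = -532/145]
2. A_y = 1136/145  [2·signedArea(ABF) = -144/145 ∩ AB · DC = -532/145]
   → A = (-2459/435, 1136/145)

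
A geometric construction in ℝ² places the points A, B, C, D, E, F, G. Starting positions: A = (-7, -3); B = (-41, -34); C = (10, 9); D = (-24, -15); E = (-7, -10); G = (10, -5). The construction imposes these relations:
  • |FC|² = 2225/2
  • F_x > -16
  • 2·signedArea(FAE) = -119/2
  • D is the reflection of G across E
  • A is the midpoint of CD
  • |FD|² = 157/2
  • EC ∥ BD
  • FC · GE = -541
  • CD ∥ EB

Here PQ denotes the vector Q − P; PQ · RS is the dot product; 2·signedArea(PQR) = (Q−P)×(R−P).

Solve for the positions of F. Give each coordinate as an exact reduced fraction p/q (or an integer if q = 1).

1. F_x = -31/2  [FC · GE = -541 ∩ 2·signedArea(FAE) = -119/2]
2. F_y = -25/2  [FC · GE = -541 ∩ 2·signedArea(FAE) = -119/2]
   → F = (-31/2, -25/2)

F = (-31/2, -25/2)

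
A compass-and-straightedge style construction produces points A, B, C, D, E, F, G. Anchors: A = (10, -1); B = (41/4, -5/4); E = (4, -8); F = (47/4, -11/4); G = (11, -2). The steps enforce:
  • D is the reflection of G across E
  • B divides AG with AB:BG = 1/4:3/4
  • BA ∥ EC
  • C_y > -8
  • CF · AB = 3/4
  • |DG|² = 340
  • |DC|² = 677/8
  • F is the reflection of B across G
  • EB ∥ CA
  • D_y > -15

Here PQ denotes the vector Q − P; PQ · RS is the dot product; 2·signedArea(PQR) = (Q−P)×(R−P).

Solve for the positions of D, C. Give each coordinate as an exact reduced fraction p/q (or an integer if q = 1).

C = (15/4, -31/4)
D = (-3, -14)

1. D_x = -3  [D is the reflection of G across E]
2. D_y = -14  [D is the reflection of G across E]
   → D = (-3, -14)
3. C_x = 15/4  [EB ∥ CA ∩ BA ∥ EC]
4. C_y = -31/4  [EB ∥ CA ∩ BA ∥ EC]
   → C = (15/4, -31/4)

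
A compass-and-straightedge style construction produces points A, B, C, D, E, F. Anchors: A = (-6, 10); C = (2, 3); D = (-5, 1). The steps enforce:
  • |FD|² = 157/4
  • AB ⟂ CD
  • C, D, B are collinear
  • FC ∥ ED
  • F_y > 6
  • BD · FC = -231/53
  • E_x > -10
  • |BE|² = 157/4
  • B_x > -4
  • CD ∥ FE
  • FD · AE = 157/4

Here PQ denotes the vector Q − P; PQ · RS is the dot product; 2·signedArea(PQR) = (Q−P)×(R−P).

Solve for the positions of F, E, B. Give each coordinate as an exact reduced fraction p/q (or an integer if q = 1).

B = (-188/53, 75/53)
E = (-9, 9/2)
F = (-2, 13/2)

1. B_x = -188/53  [C, D, B are collinear ∩ AB ⟂ CD]
2. B_y = 75/53  [C, D, B are collinear ∩ AB ⟂ CD]
   → B = (-188/53, 75/53)
3. F_x = -2  [line 77/53·x + 22/53·y + 11/53 = 0 ∩ |FD|² = 157/4]
4. F_y = 13/2  [line 77/53·x + 22/53·y + 11/53 = 0 ∩ |FD|² = 157/4]
   → F = (-2, 13/2)
5. E_x = -9  [FD · AE = 157/4 ∩ FC ∥ ED]
6. E_y = 9/2  [FD · AE = 157/4 ∩ FC ∥ ED]
   → E = (-9, 9/2)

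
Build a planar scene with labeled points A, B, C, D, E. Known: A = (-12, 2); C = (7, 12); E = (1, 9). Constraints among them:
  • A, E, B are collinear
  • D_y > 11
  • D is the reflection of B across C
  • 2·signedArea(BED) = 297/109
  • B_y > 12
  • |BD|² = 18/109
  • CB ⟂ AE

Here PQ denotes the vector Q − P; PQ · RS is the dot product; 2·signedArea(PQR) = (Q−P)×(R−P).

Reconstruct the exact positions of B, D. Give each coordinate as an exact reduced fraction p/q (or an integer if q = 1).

B = (1505/218, 2655/218)
D = (1547/218, 2577/218)

1. B_x = 1505/218  [A, E, B are collinear ∩ CB ⟂ AE]
2. B_y = 2655/218  [A, E, B are collinear ∩ CB ⟂ AE]
   → B = (1505/218, 2655/218)
3. D_x = 1547/218  [D is the reflection of B across C]
4. D_y = 2577/218  [D is the reflection of B across C]
   → D = (1547/218, 2577/218)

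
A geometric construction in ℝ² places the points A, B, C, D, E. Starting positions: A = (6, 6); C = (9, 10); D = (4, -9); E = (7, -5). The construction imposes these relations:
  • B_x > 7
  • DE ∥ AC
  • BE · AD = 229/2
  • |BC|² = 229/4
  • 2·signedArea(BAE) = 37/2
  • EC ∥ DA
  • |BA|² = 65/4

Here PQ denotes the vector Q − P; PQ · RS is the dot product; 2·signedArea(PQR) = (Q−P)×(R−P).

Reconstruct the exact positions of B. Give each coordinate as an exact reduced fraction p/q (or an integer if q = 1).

B = (8, 5/2)

1. B_x = 8  [2·signedArea(BAE) = 37/2 ∩ BE · AD = 229/2]
2. B_y = 5/2  [2·signedArea(BAE) = 37/2 ∩ BE · AD = 229/2]
   → B = (8, 5/2)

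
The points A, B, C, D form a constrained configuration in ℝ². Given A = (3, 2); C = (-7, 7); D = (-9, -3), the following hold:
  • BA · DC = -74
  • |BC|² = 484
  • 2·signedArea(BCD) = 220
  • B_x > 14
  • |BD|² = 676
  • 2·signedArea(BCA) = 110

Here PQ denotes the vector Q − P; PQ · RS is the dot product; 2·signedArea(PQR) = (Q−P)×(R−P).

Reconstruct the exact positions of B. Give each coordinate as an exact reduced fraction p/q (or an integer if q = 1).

B = (15, 7)

1. B_x = 15  [2·signedArea(BCA) = 110 ∩ 2·signedArea(BCD) = 220]
2. B_y = 7  [2·signedArea(BCA) = 110 ∩ 2·signedArea(BCD) = 220]
   → B = (15, 7)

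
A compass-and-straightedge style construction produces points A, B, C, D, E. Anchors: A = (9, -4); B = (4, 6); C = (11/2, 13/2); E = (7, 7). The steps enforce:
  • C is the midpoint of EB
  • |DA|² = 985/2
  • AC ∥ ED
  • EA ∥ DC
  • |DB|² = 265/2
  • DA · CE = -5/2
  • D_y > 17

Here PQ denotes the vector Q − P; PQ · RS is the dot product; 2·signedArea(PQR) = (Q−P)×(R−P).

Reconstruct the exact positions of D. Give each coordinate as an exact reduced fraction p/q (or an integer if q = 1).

1. D_x = 7/2  [EA ∥ DC ∩ AC ∥ ED]
2. D_y = 35/2  [EA ∥ DC ∩ AC ∥ ED]
   → D = (7/2, 35/2)

D = (7/2, 35/2)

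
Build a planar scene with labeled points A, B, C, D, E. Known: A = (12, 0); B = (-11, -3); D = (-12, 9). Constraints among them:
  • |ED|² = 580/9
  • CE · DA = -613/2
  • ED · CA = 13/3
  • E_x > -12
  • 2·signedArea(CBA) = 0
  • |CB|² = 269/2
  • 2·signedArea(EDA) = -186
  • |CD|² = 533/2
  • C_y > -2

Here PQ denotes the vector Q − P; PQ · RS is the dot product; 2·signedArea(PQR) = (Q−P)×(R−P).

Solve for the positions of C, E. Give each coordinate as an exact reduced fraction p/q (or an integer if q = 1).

C = (1/2, -3/2)
E = (-34/3, 1)

1. C_x = 1/2  [line -3·x + 23·y + 36 = 0 ∩ |CB|² = 269/2]
2. C_y = -3/2  [line -3·x + 23·y + 36 = 0 ∩ |CB|² = 269/2]
   → C = (1/2, -3/2)
3. E_x = -34/3  [2·signedArea(EDA) = -186 ∩ ED · CA = 13/3]
4. E_y = 1  [2·signedArea(EDA) = -186 ∩ ED · CA = 13/3]
   → E = (-34/3, 1)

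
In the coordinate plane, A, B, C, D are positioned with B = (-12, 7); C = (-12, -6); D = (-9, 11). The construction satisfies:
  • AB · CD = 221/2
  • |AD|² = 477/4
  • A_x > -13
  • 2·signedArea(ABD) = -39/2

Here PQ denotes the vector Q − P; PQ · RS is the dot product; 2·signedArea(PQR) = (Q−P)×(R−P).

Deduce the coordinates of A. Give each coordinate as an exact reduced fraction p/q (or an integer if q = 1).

A = (-12, 1/2)

1. A_x = -12  [AB · CD = 221/2 ∩ 2·signedArea(ABD) = -39/2]
2. A_y = 1/2  [AB · CD = 221/2 ∩ 2·signedArea(ABD) = -39/2]
   → A = (-12, 1/2)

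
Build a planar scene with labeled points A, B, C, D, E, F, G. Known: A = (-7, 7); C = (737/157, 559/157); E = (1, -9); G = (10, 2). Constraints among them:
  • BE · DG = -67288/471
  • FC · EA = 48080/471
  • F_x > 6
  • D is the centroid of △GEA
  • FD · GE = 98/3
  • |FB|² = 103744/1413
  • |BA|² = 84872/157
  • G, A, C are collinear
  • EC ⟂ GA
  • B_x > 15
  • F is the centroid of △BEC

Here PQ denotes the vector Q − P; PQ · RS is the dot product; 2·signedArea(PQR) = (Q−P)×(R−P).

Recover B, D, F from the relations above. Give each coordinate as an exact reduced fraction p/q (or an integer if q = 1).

B = (2403/157, 69/157)
D = (4/3, 0)
F = (7, -5/3)

1. D_x = 4/3  [D is the centroid of △GEA]
2. D_y = 0  [D is the centroid of △GEA]
   → D = (4/3, 0)
3. F_x = 7  [FD · GE = 98/3 ∩ FC · EA = 48080/471]
4. F_y = -5/3  [FD · GE = 98/3 ∩ FC · EA = 48080/471]
   → F = (7, -5/3)
5. B_x = 2403/157  [BE · DG = -67288/471 ∩ F is the centroid of △BEC]
6. B_y = 69/157  [BE · DG = -67288/471 ∩ F is the centroid of △BEC]
   → B = (2403/157, 69/157)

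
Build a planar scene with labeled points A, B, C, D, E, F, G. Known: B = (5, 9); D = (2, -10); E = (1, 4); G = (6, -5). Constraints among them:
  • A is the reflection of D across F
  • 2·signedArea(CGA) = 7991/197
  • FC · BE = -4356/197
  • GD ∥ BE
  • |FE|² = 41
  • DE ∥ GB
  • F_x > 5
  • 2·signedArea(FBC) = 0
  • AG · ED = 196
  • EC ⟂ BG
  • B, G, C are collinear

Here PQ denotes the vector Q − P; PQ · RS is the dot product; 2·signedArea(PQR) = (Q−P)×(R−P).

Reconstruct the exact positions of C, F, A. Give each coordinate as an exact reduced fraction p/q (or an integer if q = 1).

A = (1840/197, 1820/197)
C = (1051/197, 849/197)
F = (1117/197, -75/197)

1. C_x = 1051/197  [B, G, C are collinear ∩ EC ⟂ BG]
2. C_y = 849/197  [B, G, C are collinear ∩ EC ⟂ BG]
   → C = (1051/197, 849/197)
3. F_x = 1117/197  [2·signedArea(FBC) = 0 ∩ FC · BE = -4356/197]
4. F_y = -75/197  [2·signedArea(FBC) = 0 ∩ FC · BE = -4356/197]
   → F = (1117/197, -75/197)
5. A_x = 1840/197  [A is the reflection of D across F]
6. A_y = 1820/197  [A is the reflection of D across F]
   → A = (1840/197, 1820/197)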